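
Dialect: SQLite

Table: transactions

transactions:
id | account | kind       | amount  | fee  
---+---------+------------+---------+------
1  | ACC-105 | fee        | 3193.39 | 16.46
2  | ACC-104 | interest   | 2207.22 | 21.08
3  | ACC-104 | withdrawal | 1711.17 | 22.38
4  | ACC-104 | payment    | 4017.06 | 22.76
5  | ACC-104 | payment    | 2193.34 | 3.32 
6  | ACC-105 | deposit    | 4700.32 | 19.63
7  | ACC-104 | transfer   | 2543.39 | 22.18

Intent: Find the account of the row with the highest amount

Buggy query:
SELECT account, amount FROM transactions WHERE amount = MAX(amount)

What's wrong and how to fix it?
Bug: WHERE is evaluated per row; an aggregate over the whole table isn't defined there

Fix: Wrap MAX in a scalar subquery so WHERE compares against a single value

Corrected query:
SELECT account, amount FROM transactions WHERE amount = (SELECT MAX(amount) FROM transactions)

Result:
account | amount 
--------+--------
ACC-105 | 4700.32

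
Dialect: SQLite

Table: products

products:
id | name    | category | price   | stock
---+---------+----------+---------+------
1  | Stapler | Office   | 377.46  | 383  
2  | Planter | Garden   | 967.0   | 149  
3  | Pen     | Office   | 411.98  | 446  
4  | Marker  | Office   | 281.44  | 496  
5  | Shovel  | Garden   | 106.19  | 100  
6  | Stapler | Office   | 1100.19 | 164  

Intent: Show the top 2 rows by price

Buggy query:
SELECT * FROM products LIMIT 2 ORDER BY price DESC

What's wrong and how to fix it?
Bug: LIMIT must come after ORDER BY

Fix: Swap the clauses: ORDER BY first, then LIMIT

Corrected query:
SELECT * FROM products ORDER BY price DESC LIMIT 2

Result:
id | name    | category | price   | stock
---+---------+----------+---------+------
6  | Stapler | Office   | 1100.19 | 164  
2  | Planter | Garden   | 967     | 149  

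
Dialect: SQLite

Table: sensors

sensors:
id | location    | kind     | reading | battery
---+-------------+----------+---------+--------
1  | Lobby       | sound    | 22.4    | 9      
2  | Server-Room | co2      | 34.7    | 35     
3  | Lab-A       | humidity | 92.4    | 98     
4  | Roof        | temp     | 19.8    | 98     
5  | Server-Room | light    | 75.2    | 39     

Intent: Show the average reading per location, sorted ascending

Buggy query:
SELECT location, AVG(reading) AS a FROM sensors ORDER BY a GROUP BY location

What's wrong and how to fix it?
Bug: GROUP BY must precede ORDER BY

Fix: Reorder: SELECT … FROM … GROUP BY … ORDER BY …

Corrected query:
SELECT location, AVG(reading) AS a FROM sensors GROUP BY location ORDER BY a

Result:
location    | a    
------------+------
Roof        | 19.8 
Lobby       | 22.4 
Server-Room | 54.95
Lab-A       | 92.4 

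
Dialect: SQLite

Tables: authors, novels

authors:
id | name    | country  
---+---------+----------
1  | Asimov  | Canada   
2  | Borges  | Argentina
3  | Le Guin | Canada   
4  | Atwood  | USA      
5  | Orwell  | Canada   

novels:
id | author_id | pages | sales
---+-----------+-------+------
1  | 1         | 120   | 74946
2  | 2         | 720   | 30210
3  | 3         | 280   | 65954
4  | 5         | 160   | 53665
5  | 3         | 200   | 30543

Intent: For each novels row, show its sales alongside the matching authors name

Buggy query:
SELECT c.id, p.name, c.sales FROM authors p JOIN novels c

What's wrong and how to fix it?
Bug: JOIN with no ON clause produces a cartesian product; every novels row pairs with every authors row

Fix: Specify the join condition linking the foreign key to the parent id

Corrected query:
SELECT c.id, p.name, c.sales FROM authors p JOIN novels c ON c.author_id = p.id

Result:
id | name    | sales
---+---------+------
1  | Asimov  | 74946
2  | Borges  | 30210
3  | Le Guin | 65954
4  | Orwell  | 53665
5  | Le Guin | 30543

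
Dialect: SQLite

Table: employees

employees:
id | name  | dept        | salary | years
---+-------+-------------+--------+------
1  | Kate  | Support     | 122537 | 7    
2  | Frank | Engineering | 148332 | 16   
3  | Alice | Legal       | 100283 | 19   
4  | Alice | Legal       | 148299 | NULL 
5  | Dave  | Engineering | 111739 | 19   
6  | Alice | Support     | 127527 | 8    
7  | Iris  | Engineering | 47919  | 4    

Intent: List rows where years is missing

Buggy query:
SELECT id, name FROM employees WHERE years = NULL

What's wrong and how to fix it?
Bug: Comparing to NULL with '=' never matches; NULL = NULL is unknown, not true

Fix: Replace '= NULL' with 'IS NULL'

Corrected query:
SELECT id, name FROM employees WHERE years IS NULL

Result:
id | name 
---+------
4  | Alice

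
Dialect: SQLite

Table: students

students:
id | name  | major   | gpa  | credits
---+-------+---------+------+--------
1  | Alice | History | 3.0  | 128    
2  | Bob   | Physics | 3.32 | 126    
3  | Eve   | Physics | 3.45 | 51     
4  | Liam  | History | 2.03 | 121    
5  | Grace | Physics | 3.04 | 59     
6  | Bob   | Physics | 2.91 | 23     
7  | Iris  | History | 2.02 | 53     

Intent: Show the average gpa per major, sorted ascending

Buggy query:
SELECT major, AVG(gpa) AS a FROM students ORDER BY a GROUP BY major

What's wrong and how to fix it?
Bug: ORDER BY appears before GROUP BY; SQL clause order requires GROUP BY first

Fix: Move ORDER BY to the end, after GROUP BY

Corrected query:
SELECT major, AVG(gpa) AS a FROM students GROUP BY major ORDER BY a

Result:
major   | a   
--------+-----
History | 2.35
Physics | 3.18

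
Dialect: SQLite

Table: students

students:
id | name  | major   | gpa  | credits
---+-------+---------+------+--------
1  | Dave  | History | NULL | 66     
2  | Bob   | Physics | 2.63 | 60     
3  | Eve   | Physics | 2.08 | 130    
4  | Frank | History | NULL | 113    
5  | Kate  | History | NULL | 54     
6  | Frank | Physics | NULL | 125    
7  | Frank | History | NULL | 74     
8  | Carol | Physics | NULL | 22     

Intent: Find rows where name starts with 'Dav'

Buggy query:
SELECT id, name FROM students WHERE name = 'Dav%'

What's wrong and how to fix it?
Bug: '=' compares the literal string including the % character; pattern matching needs LIKE

Fix: Use LIKE for wildcard pattern matching

Corrected query:
SELECT id, name FROM students WHERE name LIKE 'Dav%'

Result:
id | name
---+-----
1  | Dave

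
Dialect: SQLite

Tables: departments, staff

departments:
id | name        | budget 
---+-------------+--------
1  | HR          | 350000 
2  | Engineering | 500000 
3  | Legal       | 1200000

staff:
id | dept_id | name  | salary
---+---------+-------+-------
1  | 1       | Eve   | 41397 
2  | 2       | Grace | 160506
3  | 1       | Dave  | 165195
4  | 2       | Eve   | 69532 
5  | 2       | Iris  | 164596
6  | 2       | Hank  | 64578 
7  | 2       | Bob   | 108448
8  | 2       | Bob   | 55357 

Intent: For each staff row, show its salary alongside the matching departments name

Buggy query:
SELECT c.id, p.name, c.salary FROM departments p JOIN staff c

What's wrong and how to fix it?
Bug: JOIN with no ON clause produces a cartesian product; every staff row pairs with every departments row

Fix: Add ON c.dept_id = p.id to the JOIN

Corrected query:
SELECT c.id, p.name, c.salary FROM departments p JOIN staff c ON c.dept_id = p.id

Result:
id | name        | salary
---+-------------+-------
1  | HR          | 41397 
2  | Engineering | 160506
3  | HR          | 165195
4  | Engineering | 69532 
5  | Engineering | 164596
6  | Engineering | 64578 
7  | Engineering | 108448
8  | Engineering | 55357 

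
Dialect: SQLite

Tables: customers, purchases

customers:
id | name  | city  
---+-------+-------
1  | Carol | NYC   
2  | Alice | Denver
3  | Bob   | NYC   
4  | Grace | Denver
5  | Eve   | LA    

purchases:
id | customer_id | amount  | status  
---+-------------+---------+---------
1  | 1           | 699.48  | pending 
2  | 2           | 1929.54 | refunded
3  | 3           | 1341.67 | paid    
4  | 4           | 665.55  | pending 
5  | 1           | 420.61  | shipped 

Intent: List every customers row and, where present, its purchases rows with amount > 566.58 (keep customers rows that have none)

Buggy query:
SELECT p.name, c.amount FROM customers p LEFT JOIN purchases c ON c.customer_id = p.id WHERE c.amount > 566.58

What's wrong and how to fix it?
Bug: A WHERE condition on the right-hand table after LEFT JOIN drops unmatched parents

Fix: Put 'c.amount > 566.58' in the JOIN's ON clause instead of WHERE

Corrected query:
SELECT p.name, c.amount FROM customers p LEFT JOIN purchases c ON c.customer_id = p.id AND c.amount > 566.58

Result:
name  | amount 
------+--------
Carol | 699.48 
Alice | 1929.54
Bob   | 1341.67
Grace | 665.55 
Eve   | NULL   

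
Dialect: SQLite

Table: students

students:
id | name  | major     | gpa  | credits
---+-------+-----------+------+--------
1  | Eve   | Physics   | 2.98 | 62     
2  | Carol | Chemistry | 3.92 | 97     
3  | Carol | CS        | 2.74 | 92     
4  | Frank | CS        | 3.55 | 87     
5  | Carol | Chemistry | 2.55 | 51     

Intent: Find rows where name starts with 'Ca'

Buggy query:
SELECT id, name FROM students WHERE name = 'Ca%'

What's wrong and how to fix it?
Bug: Wildcards only work with LIKE; '=' treats '%' as a literal character

Fix: Use LIKE for wildcard pattern matching

Corrected query:
SELECT id, name FROM students WHERE name LIKE 'Ca%'

Result:
id | name 
---+------
2  | Carol
3  | Carol
5  | Carol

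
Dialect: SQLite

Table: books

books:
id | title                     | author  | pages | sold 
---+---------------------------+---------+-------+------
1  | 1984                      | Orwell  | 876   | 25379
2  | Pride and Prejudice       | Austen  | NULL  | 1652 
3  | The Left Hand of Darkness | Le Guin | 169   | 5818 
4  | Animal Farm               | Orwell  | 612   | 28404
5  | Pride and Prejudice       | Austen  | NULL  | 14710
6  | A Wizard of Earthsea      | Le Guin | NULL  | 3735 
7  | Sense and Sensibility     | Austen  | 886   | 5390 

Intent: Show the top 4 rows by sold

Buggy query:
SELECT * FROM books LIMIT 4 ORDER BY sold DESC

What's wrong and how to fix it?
Bug: ORDER BY cannot follow LIMIT; LIMIT is the final clause

Fix: Swap the clauses: ORDER BY first, then LIMIT

Corrected query:
SELECT * FROM books ORDER BY sold DESC LIMIT 4

Result:
id | title                     | author  | pages | sold 
---+---------------------------+---------+-------+------
4  | Animal Farm               | Orwell  | 612   | 28404
1  | 1984                      | Orwell  | 876   | 25379
5  | Pride and Prejudice       | Austen  | NULL  | 14710
3  | The Left Hand of Darkness | Le Guin | 169   | 5818 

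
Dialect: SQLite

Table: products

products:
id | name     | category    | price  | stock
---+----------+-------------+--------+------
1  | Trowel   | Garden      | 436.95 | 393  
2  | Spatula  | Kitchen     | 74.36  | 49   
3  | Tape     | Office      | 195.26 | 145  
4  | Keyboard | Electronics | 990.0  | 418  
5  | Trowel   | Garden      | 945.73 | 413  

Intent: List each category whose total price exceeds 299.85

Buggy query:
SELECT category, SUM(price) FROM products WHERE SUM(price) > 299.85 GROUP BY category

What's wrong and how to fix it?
Bug: SUM(price) is an aggregate, but WHERE filters rows before aggregation

Fix: Use HAVING (which filters groups after aggregation) instead of WHERE

Corrected query:
SELECT category, SUM(price) FROM products GROUP BY category HAVING SUM(price) > 299.85

Result:
category    | SUM(price)
------------+-----------
Electronics | 990       
Garden      | 1382.68   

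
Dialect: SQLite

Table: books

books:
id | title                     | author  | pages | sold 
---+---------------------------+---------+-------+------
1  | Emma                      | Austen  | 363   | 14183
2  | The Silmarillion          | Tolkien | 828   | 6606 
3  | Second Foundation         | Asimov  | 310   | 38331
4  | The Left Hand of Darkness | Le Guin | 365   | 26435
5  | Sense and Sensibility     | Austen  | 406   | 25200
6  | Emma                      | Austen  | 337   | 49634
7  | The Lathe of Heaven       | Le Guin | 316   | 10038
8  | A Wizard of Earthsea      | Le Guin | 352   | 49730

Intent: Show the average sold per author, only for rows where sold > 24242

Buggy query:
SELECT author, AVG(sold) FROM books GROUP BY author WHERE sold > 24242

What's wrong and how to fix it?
Bug: Row-level WHERE must come before GROUP BY in the clause order

Fix: Place WHERE between FROM and GROUP BY

Corrected query:
SELECT author, AVG(sold) FROM books WHERE sold > 24242 GROUP BY author

Result:
author  | AVG(sold)
--------+----------
Asimov  | 38331    
Austen  | 37417    
Le Guin | 38082.5  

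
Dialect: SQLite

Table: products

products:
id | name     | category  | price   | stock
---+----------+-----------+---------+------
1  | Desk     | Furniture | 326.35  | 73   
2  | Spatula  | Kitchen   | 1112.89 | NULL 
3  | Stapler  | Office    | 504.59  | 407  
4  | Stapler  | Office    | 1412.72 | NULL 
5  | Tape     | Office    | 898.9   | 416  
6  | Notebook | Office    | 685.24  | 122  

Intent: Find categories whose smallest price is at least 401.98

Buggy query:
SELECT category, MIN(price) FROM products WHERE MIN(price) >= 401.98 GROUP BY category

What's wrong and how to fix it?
Bug: Aggregates like MIN are computed per group after WHERE runs

Fix: Use HAVING for the per-group MIN condition

Corrected query:
SELECT category, MIN(price) FROM products GROUP BY category HAVING MIN(price) >= 401.98

Result:
category | MIN(price)
---------+-----------
Kitchen  | 1112.89   
Office   | 504.59    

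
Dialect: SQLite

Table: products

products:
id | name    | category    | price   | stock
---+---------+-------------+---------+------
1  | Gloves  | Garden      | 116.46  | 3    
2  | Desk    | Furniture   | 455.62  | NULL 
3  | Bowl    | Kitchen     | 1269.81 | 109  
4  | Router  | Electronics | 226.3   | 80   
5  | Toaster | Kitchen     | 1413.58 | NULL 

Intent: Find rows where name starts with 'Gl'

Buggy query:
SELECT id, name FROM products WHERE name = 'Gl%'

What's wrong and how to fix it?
Bug: '=' compares the literal string including the % character; pattern matching needs LIKE

Fix: Replace '=' with LIKE so 'Gl%' is treated as a pattern

Corrected query:
SELECT id, name FROM products WHERE name LIKE 'Gl%'

Result:
id | name  
---+-------
1  | Gloves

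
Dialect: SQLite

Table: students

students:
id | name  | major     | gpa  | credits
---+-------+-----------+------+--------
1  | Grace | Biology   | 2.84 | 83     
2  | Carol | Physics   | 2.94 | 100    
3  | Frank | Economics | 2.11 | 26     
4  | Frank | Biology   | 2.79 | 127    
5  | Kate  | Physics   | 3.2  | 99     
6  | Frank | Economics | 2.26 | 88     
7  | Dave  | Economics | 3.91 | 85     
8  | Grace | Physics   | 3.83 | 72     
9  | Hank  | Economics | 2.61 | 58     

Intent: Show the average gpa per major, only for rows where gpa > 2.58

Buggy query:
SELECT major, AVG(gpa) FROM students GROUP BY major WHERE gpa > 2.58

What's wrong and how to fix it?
Bug: WHERE cannot follow GROUP BY

Fix: Place WHERE between FROM and GROUP BY

Corrected query:
SELECT major, AVG(gpa) FROM students WHERE gpa > 2.58 GROUP BY major

Result:
major     | AVG(gpa)
----------+---------
Biology   | 2.815   
Economics | 3.26    
Physics   | 3.323333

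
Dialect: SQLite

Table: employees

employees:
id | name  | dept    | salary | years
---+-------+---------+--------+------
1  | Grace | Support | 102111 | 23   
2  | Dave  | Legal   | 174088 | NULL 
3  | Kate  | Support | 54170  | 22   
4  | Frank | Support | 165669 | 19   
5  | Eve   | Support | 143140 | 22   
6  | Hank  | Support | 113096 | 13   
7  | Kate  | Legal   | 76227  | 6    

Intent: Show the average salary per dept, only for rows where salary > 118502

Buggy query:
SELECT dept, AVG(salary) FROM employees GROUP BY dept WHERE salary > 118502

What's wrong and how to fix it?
Bug: Row-level WHERE must come before GROUP BY in the clause order

Fix: Move the WHERE clause before GROUP BY

Corrected query:
SELECT dept, AVG(salary) FROM employees WHERE salary > 118502 GROUP BY dept

Result:
dept    | AVG(salary)
--------+------------
Legal   | 174088     
Support | 154404.5   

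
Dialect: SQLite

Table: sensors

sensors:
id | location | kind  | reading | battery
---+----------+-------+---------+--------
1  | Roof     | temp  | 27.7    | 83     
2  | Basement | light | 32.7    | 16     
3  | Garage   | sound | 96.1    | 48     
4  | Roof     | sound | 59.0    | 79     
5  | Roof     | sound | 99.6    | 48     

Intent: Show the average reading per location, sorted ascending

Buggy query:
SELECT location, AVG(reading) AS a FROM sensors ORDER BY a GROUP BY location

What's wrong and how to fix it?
Bug: ORDER BY appears before GROUP BY; SQL clause order requires GROUP BY first

Fix: Move ORDER BY to the end, after GROUP BY

Corrected query:
SELECT location, AVG(reading) AS a FROM sensors GROUP BY location ORDER BY a

Result:
location | a   
---------+-----
Basement | 32.7
Roof     | 62.1
Garage   | 96.1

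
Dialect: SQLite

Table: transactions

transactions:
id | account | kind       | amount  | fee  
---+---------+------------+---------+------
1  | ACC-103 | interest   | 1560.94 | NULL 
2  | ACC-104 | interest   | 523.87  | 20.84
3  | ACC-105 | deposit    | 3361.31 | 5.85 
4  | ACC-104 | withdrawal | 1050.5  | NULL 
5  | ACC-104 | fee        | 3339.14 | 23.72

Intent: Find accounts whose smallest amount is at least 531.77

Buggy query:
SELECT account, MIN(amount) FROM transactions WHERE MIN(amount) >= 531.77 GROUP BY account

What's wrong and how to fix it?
Bug: Aggregates like MIN are computed per group after WHERE runs

Fix: Replace WHERE with HAVING after the GROUP BY

Corrected query:
SELECT account, MIN(amount) FROM transactions GROUP BY account HAVING MIN(amount) >= 531.77

Result:
account | MIN(amount)
--------+------------
ACC-103 | 1560.94    
ACC-105 | 3361.31    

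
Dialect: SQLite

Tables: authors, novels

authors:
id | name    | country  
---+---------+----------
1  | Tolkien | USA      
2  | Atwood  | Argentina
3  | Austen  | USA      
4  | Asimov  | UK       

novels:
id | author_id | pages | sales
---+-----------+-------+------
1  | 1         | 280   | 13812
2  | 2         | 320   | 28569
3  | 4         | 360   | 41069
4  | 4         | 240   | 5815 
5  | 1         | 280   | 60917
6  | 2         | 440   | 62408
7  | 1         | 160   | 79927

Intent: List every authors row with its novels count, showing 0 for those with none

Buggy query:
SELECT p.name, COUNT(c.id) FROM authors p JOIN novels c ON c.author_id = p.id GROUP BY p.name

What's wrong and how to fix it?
Bug: INNER JOIN drops authors rows that have no matching novels rows

Fix: Switch to LEFT JOIN to retain unmatched parent rows

Corrected query:
SELECT p.name, COUNT(c.id) FROM authors p LEFT JOIN novels c ON c.author_id = p.id GROUP BY p.name

Result:
name    | COUNT(c.id)
--------+------------
Asimov  | 2          
Atwood  | 2          
Austen  | 0          
Tolkien | 3          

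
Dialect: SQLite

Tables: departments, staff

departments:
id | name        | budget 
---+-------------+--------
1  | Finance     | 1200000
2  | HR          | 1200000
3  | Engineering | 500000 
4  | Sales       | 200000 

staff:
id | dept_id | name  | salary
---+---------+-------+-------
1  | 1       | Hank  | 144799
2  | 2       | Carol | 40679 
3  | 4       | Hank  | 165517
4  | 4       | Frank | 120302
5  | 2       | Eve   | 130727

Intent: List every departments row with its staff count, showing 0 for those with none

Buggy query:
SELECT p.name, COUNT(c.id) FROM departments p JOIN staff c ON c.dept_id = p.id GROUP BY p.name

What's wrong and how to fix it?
Bug: INNER JOIN drops departments rows that have no matching staff rows

Fix: Use LEFT JOIN so parents without children still appear (COUNT(c.id) gives 0)

Corrected query:
SELECT p.name, COUNT(c.id) FROM departments p LEFT JOIN staff c ON c.dept_id = p.id GROUP BY p.name

Result:
name        | COUNT(c.id)
------------+------------
Engineering | 0          
Finance     | 1          
HR          | 2          
Sales       | 2          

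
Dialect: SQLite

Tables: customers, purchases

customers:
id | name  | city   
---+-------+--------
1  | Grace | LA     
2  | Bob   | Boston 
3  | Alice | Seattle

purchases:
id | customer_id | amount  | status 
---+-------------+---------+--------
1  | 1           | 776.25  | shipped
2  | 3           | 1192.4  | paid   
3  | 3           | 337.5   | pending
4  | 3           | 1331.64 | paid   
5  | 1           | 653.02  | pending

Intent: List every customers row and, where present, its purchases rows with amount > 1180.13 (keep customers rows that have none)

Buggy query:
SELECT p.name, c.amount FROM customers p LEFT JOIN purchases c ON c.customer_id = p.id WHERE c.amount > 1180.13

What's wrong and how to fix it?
Bug: A WHERE condition on the right-hand table after LEFT JOIN drops unmatched parents

Fix: Move the right-table condition into the ON clause so unmatched parents are kept

Corrected query:
SELECT p.name, c.amount FROM customers p LEFT JOIN purchases c ON c.customer_id = p.id AND c.amount > 1180.13

Result:
name  | amount 
------+--------
Grace | NULL   
Bob   | NULL   
Alice | 1192.4 
Alice | 1331.64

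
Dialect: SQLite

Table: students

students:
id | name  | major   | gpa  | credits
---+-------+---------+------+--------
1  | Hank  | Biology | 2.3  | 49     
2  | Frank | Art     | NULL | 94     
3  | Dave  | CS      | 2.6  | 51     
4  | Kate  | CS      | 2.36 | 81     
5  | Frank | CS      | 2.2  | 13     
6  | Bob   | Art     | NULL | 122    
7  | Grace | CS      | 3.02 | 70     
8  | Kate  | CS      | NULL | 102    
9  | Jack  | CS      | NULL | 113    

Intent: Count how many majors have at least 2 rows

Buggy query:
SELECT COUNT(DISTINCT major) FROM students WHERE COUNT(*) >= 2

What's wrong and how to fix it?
Bug: WHERE filters individual rows, not groups, so a group-level COUNT is invalid there

Fix: Use a subquery that GROUPs and filters with HAVING, then count its rows

Corrected query:
SELECT COUNT(*) FROM (SELECT major FROM students GROUP BY major HAVING COUNT(*) >= 2)

Result:
COUNT(*)
--------
2       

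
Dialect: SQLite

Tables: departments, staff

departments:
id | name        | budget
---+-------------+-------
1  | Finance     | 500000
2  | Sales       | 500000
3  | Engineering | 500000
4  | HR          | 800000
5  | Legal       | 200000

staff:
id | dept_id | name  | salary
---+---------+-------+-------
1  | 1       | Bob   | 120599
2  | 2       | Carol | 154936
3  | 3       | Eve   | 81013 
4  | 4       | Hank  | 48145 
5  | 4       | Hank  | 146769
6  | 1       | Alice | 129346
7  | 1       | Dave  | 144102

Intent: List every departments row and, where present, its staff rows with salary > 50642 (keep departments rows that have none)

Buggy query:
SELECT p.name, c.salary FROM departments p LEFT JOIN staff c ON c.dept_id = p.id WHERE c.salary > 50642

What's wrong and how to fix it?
Bug: Filtering c.salary in WHERE discards the NULL rows produced by LEFT JOIN, turning it into an inner join

Fix: Put 'c.salary > 50642' in the JOIN's ON clause instead of WHERE

Corrected query:
SELECT p.name, c.salary FROM departments p LEFT JOIN staff c ON c.dept_id = p.id AND c.salary > 50642

Result:
name        | salary
------------+-------
Finance     | 120599
Finance     | 129346
Finance     | 144102
Sales       | 154936
Engineering | 81013 
HR          | 146769
Legal       | NULL  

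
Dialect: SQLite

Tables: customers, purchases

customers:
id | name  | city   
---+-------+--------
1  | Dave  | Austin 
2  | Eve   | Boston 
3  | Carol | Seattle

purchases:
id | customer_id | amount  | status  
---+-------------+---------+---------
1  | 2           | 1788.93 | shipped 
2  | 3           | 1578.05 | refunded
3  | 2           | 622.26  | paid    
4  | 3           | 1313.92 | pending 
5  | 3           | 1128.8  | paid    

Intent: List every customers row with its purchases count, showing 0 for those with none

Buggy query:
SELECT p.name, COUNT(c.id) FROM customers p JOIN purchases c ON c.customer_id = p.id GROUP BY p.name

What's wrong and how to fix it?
Bug: An inner join excludes parents with zero children

Fix: Use LEFT JOIN so parents without children still appear (COUNT(c.id) gives 0)

Corrected query:
SELECT p.name, COUNT(c.id) FROM customers p LEFT JOIN purchases c ON c.customer_id = p.id GROUP BY p.name

Result:
name  | COUNT(c.id)
------+------------
Carol | 3          
Dave  | 0          
Eve   | 2          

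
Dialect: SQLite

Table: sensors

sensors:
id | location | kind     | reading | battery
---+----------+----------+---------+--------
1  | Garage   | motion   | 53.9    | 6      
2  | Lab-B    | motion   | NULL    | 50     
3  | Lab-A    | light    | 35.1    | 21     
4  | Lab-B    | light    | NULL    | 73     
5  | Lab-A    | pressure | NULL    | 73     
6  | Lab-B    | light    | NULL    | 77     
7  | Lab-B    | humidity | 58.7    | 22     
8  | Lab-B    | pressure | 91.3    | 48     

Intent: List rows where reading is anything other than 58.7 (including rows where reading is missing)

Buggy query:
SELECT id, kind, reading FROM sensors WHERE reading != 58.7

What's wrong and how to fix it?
Bug: 'reading != 58.7' is unknown when reading is NULL, so NULL rows are silently excluded

Fix: Handle NULL separately with IS NULL alongside the inequality

Corrected query:
SELECT id, kind, reading FROM sensors WHERE reading != 58.7 OR reading IS NULL

Result:
id | kind     | reading
---+----------+--------
1  | motion   | 53.9   
2  | motion   | NULL   
3  | light    | 35.1   
4  | light    | NULL   
5  | pressure | NULL   
6  | light    | NULL   
8  | pressure | 91.3   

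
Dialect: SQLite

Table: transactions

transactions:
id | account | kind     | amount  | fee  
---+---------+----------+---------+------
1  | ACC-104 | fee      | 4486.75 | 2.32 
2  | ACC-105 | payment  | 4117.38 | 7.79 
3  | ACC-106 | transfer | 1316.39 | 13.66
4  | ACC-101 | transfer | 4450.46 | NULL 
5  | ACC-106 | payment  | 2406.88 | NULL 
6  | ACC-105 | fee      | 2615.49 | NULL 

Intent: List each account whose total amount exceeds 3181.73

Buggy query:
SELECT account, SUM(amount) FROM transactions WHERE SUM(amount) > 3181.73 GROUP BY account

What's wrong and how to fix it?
Bug: SUM(amount) is an aggregate, but WHERE filters rows before aggregation

Fix: Move the aggregate condition to a HAVING clause

Corrected query:
SELECT account, SUM(amount) FROM transactions GROUP BY account HAVING SUM(amount) > 3181.73

Result:
account | SUM(amount)
--------+------------
ACC-101 | 4450.46    
ACC-104 | 4486.75    
ACC-105 | 6732.87    
ACC-106 | 3723.27    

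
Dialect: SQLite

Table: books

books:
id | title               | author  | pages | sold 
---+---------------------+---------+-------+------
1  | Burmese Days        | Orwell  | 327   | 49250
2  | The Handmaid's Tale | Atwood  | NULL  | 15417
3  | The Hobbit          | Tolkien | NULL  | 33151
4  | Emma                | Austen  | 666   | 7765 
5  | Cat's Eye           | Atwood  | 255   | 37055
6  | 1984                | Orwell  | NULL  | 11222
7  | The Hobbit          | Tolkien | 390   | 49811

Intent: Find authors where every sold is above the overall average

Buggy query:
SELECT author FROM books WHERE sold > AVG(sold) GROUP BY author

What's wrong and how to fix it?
Bug: AVG() is an aggregate; it can't sit directly in WHERE

Fix: Compute the overall average in a scalar subquery and compare each group's MIN against it in HAVING

Corrected query:
SELECT author FROM books GROUP BY author HAVING MIN(sold) > (SELECT AVG(sold) FROM books)

Result:
author 
-------
Tolkien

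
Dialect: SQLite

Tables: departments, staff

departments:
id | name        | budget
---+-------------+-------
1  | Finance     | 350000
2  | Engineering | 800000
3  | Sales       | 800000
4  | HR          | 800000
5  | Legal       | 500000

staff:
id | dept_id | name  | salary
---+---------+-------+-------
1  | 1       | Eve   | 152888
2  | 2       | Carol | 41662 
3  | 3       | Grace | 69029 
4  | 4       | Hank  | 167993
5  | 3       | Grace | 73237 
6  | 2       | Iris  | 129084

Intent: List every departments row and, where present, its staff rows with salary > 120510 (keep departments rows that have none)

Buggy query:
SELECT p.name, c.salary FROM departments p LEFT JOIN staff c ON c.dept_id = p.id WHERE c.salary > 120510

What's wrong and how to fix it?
Bug: Filtering c.salary in WHERE discards the NULL rows produced by LEFT JOIN, turning it into an inner join

Fix: Put 'c.salary > 120510' in the JOIN's ON clause instead of WHERE

Corrected query:
SELECT p.name, c.salary FROM departments p LEFT JOIN staff c ON c.dept_id = p.id AND c.salary > 120510

Result:
name        | salary
------------+-------
Finance     | 152888
Engineering | 129084
Sales       | NULL  
HR          | 167993
Legal       | NULL  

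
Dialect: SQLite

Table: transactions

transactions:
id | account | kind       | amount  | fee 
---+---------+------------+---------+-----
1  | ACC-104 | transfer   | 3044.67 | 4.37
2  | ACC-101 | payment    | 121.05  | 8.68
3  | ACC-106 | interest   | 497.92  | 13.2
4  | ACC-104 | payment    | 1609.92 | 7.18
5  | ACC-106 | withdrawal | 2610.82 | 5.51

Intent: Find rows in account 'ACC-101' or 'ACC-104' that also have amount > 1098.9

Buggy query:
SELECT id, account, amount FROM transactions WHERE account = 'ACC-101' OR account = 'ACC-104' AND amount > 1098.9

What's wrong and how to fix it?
Bug: Without parentheses, AND is evaluated before OR, so the amount filter only applies to the 'ACC-104' branch

Fix: Add parentheses around the OR so the AND applies to both alternatives

Corrected query:
SELECT id, account, amount FROM transactions WHERE (account = 'ACC-101' OR account = 'ACC-104') AND amount > 1098.9

Result:
id | account | amount 
---+---------+--------
1  | ACC-104 | 3044.67
4  | ACC-104 | 1609.92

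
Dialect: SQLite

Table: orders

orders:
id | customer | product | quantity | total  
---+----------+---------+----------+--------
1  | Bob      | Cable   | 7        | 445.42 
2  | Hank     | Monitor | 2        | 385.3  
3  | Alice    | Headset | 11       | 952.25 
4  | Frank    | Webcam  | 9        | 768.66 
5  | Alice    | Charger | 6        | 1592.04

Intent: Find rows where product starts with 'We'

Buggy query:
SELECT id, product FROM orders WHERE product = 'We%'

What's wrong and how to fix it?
Bug: '=' compares the literal string including the % character; pattern matching needs LIKE

Fix: Replace '=' with LIKE so 'We%' is treated as a pattern

Corrected query:
SELECT id, product FROM orders WHERE product LIKE 'We%'

Result:
id | product
---+--------
4  | Webcam 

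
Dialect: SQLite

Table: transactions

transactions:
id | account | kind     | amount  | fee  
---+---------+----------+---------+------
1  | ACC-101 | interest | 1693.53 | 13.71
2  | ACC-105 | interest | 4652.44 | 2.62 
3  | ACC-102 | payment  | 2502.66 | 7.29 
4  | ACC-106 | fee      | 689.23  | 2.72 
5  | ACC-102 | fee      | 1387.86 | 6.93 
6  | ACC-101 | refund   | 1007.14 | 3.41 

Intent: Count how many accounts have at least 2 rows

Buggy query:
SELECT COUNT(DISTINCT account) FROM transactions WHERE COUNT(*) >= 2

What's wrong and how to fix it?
Bug: COUNT(*) cannot appear in WHERE; the per-group count doesn't exist yet

Fix: Group first with HAVING COUNT(*) >= 2, then COUNT the resulting groups

Corrected query:
SELECT COUNT(*) FROM (SELECT account FROM transactions GROUP BY account HAVING COUNT(*) >= 2)

Result:
COUNT(*)
--------
2       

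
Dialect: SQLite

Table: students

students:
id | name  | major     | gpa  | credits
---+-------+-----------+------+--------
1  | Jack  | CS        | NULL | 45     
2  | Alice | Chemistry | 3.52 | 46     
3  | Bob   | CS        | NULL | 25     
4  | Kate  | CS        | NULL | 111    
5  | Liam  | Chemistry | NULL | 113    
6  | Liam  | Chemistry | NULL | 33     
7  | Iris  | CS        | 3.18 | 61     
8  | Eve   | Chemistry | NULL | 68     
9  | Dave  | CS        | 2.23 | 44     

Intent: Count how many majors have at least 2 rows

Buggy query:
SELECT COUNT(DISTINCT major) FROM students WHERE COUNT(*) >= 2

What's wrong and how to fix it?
Bug: WHERE filters individual rows, not groups, so a group-level COUNT is invalid there

Fix: Use a subquery that GROUPs and filters with HAVING, then count its rows

Corrected query:
SELECT COUNT(*) FROM (SELECT major FROM students GROUP BY major HAVING COUNT(*) >= 2)

Result:
COUNT(*)
--------
2       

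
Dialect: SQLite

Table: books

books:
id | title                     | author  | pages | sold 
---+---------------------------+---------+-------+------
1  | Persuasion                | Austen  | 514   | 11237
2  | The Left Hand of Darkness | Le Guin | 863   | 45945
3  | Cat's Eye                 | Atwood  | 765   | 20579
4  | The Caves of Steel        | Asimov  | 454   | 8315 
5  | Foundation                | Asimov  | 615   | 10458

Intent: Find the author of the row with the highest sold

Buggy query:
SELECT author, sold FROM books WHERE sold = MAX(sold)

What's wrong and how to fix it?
Bug: MAX(sold) is an aggregate and cannot be used directly in WHERE

Fix: Wrap MAX in a scalar subquery so WHERE compares against a single value

Corrected query:
SELECT author, sold FROM books WHERE sold = (SELECT MAX(sold) FROM books)

Result:
author  | sold 
--------+------
Le Guin | 45945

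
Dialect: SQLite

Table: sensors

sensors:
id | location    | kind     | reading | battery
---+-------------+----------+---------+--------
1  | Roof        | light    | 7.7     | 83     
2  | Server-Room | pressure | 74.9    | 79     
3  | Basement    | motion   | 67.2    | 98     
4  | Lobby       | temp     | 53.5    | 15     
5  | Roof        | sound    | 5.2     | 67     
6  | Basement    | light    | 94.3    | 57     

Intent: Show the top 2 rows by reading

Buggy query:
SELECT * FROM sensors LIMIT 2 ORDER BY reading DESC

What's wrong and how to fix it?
Bug: LIMIT must come after ORDER BY

Fix: Sort with ORDER BY, then apply LIMIT

Corrected query:
SELECT * FROM sensors ORDER BY reading DESC LIMIT 2

Result:
id | location    | kind     | reading | battery
---+-------------+----------+---------+--------
6  | Basement    | light    | 94.3    | 57     
2  | Server-Room | pressure | 74.9    | 79     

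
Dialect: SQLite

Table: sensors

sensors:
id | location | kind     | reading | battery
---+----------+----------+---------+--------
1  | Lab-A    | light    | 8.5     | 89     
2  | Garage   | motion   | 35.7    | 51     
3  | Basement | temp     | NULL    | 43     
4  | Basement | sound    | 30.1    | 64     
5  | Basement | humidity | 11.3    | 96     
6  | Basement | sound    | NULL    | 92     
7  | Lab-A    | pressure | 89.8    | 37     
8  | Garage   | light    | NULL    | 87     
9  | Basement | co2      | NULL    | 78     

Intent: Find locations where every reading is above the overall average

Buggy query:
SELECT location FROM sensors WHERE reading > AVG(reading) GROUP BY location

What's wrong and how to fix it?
Bug: AVG() is an aggregate; it can't sit directly in WHERE

Fix: Use a subquery for AVG and a HAVING MIN(...) filter so the condition holds for every row in the group

Corrected query:
SELECT location FROM sensors GROUP BY location HAVING MIN(reading) > (SELECT AVG(reading) FROM sensors)

Result:
location
--------
Garage  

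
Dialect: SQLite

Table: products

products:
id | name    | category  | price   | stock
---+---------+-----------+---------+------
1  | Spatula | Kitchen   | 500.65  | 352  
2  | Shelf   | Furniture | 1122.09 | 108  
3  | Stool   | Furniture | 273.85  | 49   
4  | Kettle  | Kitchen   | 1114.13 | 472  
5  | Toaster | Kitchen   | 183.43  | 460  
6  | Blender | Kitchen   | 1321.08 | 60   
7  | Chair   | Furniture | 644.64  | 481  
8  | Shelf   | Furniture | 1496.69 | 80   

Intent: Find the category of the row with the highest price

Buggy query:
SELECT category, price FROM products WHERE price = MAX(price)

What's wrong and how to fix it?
Bug: WHERE is evaluated per row; an aggregate over the whole table isn't defined there

Fix: Wrap MAX in a scalar subquery so WHERE compares against a single value

Corrected query:
SELECT category, price FROM products WHERE price = (SELECT MAX(price) FROM products)

Result:
category  | price  
----------+--------
Furniture | 1496.69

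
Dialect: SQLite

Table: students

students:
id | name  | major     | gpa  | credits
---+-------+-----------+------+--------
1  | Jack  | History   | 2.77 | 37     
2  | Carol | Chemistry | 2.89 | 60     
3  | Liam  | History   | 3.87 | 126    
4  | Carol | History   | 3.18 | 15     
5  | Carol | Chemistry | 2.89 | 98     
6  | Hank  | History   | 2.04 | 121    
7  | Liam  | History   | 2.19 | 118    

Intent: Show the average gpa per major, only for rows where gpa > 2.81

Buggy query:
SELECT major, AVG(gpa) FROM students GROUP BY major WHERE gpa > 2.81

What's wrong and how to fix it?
Bug: Row-level WHERE must come before GROUP BY in the clause order

Fix: Place WHERE between FROM and GROUP BY

Corrected query:
SELECT major, AVG(gpa) FROM students WHERE gpa > 2.81 GROUP BY major

Result:
major     | AVG(gpa)
----------+---------
Chemistry | 2.89    
History   | 3.525   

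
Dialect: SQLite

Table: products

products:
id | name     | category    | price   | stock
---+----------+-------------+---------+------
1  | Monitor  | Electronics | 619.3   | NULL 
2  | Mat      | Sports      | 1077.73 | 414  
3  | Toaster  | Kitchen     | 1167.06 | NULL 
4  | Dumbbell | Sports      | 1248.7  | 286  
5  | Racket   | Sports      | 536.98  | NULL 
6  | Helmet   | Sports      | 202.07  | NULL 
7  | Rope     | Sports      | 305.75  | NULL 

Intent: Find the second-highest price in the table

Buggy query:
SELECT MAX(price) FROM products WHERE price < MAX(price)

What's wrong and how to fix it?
Bug: The inner MAX is an aggregate inside WHERE, which is not allowed

Fix: Put the inner MAX in a scalar subquery

Corrected query:
SELECT MAX(price) FROM products WHERE price < (SELECT MAX(price) FROM products)

Result:
MAX(price)
----------
1167.06   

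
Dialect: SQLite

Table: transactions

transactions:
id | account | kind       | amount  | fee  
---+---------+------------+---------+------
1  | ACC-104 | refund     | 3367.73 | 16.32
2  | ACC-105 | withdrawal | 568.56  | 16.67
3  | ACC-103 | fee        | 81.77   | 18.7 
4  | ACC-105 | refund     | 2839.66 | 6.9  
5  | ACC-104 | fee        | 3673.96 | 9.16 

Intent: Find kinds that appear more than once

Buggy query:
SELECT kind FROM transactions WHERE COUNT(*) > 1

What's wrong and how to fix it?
Bug: WHERE can't reference COUNT(*); aggregates are computed after WHERE

Fix: Group first, then use HAVING for the count condition

Corrected query:
SELECT kind FROM transactions GROUP BY kind HAVING COUNT(*) > 1

Result:
kind  
------
fee   
refund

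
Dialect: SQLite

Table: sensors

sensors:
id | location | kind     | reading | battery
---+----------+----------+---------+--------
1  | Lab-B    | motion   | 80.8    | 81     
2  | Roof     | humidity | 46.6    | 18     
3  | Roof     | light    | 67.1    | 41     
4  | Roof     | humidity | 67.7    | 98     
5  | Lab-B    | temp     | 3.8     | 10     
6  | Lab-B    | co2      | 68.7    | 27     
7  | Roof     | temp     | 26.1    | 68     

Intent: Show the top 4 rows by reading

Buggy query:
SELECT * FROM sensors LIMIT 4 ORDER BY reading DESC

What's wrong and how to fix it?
Bug: ORDER BY cannot follow LIMIT; LIMIT is the final clause

Fix: Sort with ORDER BY, then apply LIMIT

Corrected query:
SELECT * FROM sensors ORDER BY reading DESC LIMIT 4

Result:
id | location | kind     | reading | battery
---+----------+----------+---------+--------
1  | Lab-B    | motion   | 80.8    | 81     
6  | Lab-B    | co2      | 68.7    | 27     
4  | Roof     | humidity | 67.7    | 98     
3  | Roof     | light    | 67.1    | 41     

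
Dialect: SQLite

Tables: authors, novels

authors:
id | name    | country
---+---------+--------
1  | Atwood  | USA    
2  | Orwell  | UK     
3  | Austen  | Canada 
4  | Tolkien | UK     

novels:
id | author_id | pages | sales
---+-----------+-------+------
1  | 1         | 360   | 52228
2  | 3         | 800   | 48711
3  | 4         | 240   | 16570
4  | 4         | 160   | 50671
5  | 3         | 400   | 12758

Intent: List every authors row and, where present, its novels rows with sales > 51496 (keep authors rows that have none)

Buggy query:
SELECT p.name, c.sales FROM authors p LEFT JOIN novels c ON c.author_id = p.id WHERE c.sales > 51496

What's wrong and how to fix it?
Bug: A WHERE condition on the right-hand table after LEFT JOIN drops unmatched parents

Fix: Move the right-table condition into the ON clause so unmatched parents are kept

Corrected query:
SELECT p.name, c.sales FROM authors p LEFT JOIN novels c ON c.author_id = p.id AND c.sales > 51496

Result:
name    | sales
--------+------
Atwood  | 52228
Orwell  | NULL 
Austen  | NULL 
Tolkien | NULL 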